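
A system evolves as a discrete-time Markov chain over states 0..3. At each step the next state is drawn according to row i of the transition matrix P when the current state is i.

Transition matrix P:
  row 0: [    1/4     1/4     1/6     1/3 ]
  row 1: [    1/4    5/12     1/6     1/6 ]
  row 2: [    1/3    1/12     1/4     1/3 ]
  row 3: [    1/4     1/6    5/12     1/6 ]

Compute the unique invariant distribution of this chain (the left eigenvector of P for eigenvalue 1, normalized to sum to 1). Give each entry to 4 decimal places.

Balance equations π_j = Σ_i π_i·P[i][j]:
  π_0 = 1/4·π_0 + 1/4·π_1 + 1/3·π_2 + 1/4·π_3
  π_1 = 1/4·π_0 + 5/12·π_1 + 1/12·π_2 + 1/6·π_3
  π_2 = 1/6·π_0 + 1/6·π_1 + 1/4·π_2 + 5/12·π_3
  normalize: π_0 + π_1 + π_2 + π_3 = 1
Solving the linear system gives exactly π = [68/251, 169/753, 63/251, 191/753].

π = [0.2709, 0.2244, 0.2510, 0.2537]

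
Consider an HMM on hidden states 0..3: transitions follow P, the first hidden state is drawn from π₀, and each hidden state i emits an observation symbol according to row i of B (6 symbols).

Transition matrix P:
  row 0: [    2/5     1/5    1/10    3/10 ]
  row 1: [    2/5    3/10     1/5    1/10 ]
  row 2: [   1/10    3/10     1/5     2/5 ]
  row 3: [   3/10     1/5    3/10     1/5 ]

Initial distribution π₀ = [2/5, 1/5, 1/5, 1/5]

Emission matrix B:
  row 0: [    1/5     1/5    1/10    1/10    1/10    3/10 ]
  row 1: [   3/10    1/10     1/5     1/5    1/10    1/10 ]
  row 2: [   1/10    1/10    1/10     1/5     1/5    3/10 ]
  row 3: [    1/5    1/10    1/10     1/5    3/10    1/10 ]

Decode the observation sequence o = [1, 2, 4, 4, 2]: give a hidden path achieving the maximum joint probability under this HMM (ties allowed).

t=0: δ = [8.000e-02, 2.000e-02, 2.000e-02, 2.000e-02]  (obs o_0=1)
t=1: δ = [3.200e-03, 3.200e-03, 8.000e-04, 2.400e-03]  ψ = [0, 0, 0, 0]  (obs o_1=2)
t=2: δ = [1.280e-04, 9.600e-05, 1.440e-04, 2.880e-04]  ψ = [0, 1, 3, 0]  (obs o_2=4)
t=3: δ = [8.640e-06, 5.760e-06, 1.728e-05, 1.728e-05]  ψ = [3, 3, 3, 2]  (obs o_3=4)
t=4: δ = [5.184e-07, 1.037e-06, 5.184e-07, 6.912e-07]  ψ = [3, 2, 3, 2]  (obs o_4=2)
backtrack: best end state = 1; path = [0, 0, 3, 2, 1]

path = [0, 0, 3, 2, 1]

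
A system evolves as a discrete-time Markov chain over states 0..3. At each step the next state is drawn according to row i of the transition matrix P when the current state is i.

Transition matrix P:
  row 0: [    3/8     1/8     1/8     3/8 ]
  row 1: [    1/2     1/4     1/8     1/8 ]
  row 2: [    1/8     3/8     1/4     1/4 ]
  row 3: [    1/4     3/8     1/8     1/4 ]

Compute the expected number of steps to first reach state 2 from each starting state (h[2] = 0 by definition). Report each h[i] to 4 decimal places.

First-step conditioning: h[2] = 0; for i ≠ 2, h[i] = 1 + Σ_k P[i][k]·h[k].
  h[0] = 1 + 3/8·h[0] + 1/8·h[1] + 3/8·h[3]
  h[1] = 1 + 1/2·h[0] + 1/4·h[1] + 1/8·h[3]
  h[3] = 1 + 1/4·h[0] + 3/8·h[1] + 1/4·h[3]
Solving the 3×3 linear system over states ≠ 2 gives exactly h = [8, 8, 0, 8] (h[2] = 0 is the target).

h = [8.0000, 8.0000, 0.0000, 8.0000]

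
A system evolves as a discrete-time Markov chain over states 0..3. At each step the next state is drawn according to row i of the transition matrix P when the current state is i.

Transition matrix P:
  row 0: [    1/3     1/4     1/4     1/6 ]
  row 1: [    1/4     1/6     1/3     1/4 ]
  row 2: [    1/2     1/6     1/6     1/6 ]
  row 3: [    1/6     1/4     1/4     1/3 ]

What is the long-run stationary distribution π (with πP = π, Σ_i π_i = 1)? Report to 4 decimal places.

π = [0.3200, 0.2118, 0.2471, 0.2212]

Balance equations π_j = Σ_i π_i·P[i][j]:
  π_0 = 1/3·π_0 + 1/4·π_1 + 1/2·π_2 + 1/6·π_3
  π_1 = 1/4·π_0 + 1/6·π_1 + 1/6·π_2 + 1/4·π_3
  π_2 = 1/4·π_0 + 1/3·π_1 + 1/6·π_2 + 1/4·π_3
  normalize: π_0 + π_1 + π_2 + π_3 = 1
Solving the linear system gives exactly π = [8/25, 18/85, 21/85, 94/425].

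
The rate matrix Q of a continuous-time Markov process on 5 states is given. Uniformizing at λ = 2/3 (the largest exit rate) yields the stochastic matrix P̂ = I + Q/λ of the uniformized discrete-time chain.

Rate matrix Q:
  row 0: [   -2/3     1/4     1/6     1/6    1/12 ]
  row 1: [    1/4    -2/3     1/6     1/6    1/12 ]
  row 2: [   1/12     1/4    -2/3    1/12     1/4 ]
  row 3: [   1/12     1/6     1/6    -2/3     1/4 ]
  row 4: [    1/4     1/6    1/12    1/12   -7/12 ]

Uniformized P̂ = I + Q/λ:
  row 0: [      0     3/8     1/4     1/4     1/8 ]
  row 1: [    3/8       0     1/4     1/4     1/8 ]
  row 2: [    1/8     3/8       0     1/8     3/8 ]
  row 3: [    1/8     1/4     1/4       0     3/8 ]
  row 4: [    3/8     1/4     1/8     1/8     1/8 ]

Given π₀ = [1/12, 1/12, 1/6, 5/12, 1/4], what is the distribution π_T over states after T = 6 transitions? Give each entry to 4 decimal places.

π = [0.2110, 0.2388, 0.1790, 0.1611, 0.2101]

t=0: π = [0.0833, 0.0833, 0.1667, 0.4167, 0.2500]
t=1: π = [0.1979, 0.2604, 0.1771, 0.0938, 0.2708]
t=2: π = [0.2331, 0.2318, 0.1719, 0.1706, 0.1927]
t=3: π = [0.2020, 0.2427, 0.1829, 0.1618, 0.2106]
t=4: π = [0.2131, 0.2374, 0.1779, 0.1604, 0.2112]
t=5: π = [0.2105, 0.2395, 0.1791, 0.1613, 0.2096]
t=6: π = [0.2110, 0.2388, 0.1790, 0.1611, 0.2101]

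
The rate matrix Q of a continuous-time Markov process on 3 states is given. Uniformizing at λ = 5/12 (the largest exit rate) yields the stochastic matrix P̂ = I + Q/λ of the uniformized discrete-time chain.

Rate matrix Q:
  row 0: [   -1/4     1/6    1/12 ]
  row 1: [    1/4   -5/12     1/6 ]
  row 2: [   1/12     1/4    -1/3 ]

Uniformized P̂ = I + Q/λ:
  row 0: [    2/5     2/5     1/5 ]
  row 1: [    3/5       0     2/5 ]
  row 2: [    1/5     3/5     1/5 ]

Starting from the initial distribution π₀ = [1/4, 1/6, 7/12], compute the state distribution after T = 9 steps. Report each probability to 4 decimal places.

t=0: π = [0.2500, 0.1667, 0.5833]
t=1: π = [0.3167, 0.4500, 0.2333]
t=2: π = [0.4433, 0.2667, 0.2900]
t=3: π = [0.3953, 0.3513, 0.2533]
t=4: π = [0.4196, 0.3101, 0.2703]
t=5: π = [0.4080, 0.3300, 0.2620]
t=6: π = [0.4136, 0.3204, 0.2660]
t=7: π = [0.4109, 0.3250, 0.2641]
t=8: π = [0.4122, 0.3228, 0.2650]
t=9: π = [0.4116, 0.3239, 0.2646]

π = [0.4116, 0.3239, 0.2646]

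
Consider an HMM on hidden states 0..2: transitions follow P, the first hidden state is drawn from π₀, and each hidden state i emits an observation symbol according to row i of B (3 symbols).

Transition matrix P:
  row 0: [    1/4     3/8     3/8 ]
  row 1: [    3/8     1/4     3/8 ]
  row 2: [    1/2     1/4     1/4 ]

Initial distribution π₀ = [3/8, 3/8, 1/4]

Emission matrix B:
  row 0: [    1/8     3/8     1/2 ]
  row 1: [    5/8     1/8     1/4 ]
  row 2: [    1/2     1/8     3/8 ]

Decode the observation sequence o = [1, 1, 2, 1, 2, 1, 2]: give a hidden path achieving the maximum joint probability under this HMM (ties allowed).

t=0: δ = [1.406e-01, 4.688e-02, 3.125e-02]  (obs o_0=1)
t=1: δ = [1.318e-02, 6.592e-03, 6.592e-03]  ψ = [0, 0, 0]  (obs o_1=1)
t=2: δ = [1.648e-03, 1.236e-03, 1.854e-03]  ψ = [0, 0, 0]  (obs o_2=2)
t=3: δ = [3.476e-04, 7.725e-05, 7.725e-05]  ψ = [2, 0, 0]  (obs o_3=1)
t=4: δ = [4.345e-05, 3.259e-05, 4.888e-05]  ψ = [0, 0, 0]  (obs o_4=2)
t=5: δ = [9.166e-06, 2.037e-06, 2.037e-06]  ψ = [2, 0, 0]  (obs o_5=1)
t=6: δ = [1.146e-06, 8.593e-07, 1.289e-06]  ψ = [0, 0, 0]  (obs o_6=2)
backtrack: best end state = 2; path = [0, 0, 2, 0, 2, 0, 2]

path = [0, 0, 2, 0, 2, 0, 2]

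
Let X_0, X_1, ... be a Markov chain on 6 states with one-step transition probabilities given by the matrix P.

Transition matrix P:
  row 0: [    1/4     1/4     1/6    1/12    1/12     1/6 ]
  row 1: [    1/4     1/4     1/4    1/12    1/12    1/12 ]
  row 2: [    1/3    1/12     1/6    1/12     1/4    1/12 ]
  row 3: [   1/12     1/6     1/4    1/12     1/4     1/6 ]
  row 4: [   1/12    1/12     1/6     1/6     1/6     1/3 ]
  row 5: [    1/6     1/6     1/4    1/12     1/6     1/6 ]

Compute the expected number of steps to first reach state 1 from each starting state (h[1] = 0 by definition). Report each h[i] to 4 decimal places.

h = [5.9144, 0.0000, 7.0547, 6.7147, 7.1887, 6.6085]

First-step conditioning: h[1] = 0; for i ≠ 1, h[i] = 1 + Σ_k P[i][k]·h[k].
  h[0] = 1 + 1/4·h[0] + 1/6·h[2] + 1/12·h[3] + 1/12·h[4] + 1/6·h[5]
  h[2] = 1 + 1/3·h[0] + 1/6·h[2] + 1/12·h[3] + 1/4·h[4] + 1/12·h[5]
  h[3] = 1 + 1/12·h[0] + 1/4·h[2] + 1/12·h[3] + 1/4·h[4] + 1/6·h[5]
  h[4] = 1 + 1/12·h[0] + 1/6·h[2] + 1/6·h[3] + 1/6·h[4] + 1/3·h[5]
  h[5] = 1 + 1/6·h[0] + 1/4·h[2] + 1/12·h[3] + 1/6·h[4] + 1/6·h[5]
Solving the 5×5 linear system over states ≠ 1 gives exactly h = [221892/37517, 0, 264672/37517, 251916/37517, 269700/37517, 247932/37517] (h[1] = 0 is the target).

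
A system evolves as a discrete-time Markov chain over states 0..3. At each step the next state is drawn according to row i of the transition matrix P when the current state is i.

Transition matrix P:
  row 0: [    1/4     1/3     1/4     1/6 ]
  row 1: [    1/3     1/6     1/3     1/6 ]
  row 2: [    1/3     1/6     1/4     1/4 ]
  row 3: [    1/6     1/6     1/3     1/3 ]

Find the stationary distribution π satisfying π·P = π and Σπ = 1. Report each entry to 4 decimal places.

Balance equations π_j = Σ_i π_i·P[i][j]:
  π_0 = 1/4·π_0 + 1/3·π_1 + 1/3·π_2 + 1/6·π_3
  π_1 = 1/3·π_0 + 1/6·π_1 + 1/6·π_2 + 1/6·π_3
  π_2 = 1/4·π_0 + 1/3·π_1 + 1/4·π_2 + 1/3·π_3
  normalize: π_0 + π_1 + π_2 + π_3 = 1
Solving the linear system gives exactly π = [115/422, 179/844, 121/422, 193/844].

π = [0.2725, 0.2121, 0.2867, 0.2287]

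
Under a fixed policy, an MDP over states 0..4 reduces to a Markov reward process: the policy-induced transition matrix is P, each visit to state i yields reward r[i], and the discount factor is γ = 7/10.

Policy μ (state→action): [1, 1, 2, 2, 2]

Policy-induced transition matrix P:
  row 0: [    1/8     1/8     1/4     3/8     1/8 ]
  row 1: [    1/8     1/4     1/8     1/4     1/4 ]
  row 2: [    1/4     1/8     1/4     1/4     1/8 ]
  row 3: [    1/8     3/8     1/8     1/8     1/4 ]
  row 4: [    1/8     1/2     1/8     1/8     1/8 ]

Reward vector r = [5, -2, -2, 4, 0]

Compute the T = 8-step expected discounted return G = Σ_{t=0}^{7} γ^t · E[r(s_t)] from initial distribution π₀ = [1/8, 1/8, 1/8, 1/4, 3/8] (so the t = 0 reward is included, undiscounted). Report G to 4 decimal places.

t=0: π = [0.1250, 0.1250, 0.1250, 0.2500, 0.3750], E[r] = 1.1250, γ^t·E[r] = 1.125000, running G = 1.125000
t=1: π = [0.1406, 0.3438, 0.1563, 0.1875, 0.1719], E[r] = 0.4531, γ^t·E[r] = 0.317188, running G = 1.442188
t=2: π = [0.1445, 0.2793, 0.1621, 0.2227, 0.1914], E[r] = 0.7305, γ^t·E[r] = 0.357930, running G = 1.800117
t=3: π = [0.1453, 0.2874, 0.1633, 0.2163, 0.1877], E[r] = 0.6902, γ^t·E[r] = 0.236734, running G = 2.036851
t=4: π = [0.1454, 0.2854, 0.1636, 0.2177, 0.1880], E[r] = 0.6997, γ^t·E[r] = 0.168007, running G = 2.204858
t=5: π = [0.1454, 0.2856, 0.1636, 0.2175, 0.1879], E[r] = 0.6987, γ^t·E[r] = 0.117438, running G = 2.322296
t=6: π = [0.1455, 0.2855, 0.1636, 0.2175, 0.1879], E[r] = 0.6990, γ^t·E[r] = 0.082237, running G = 2.404533
t=7: π = [0.1455, 0.2855, 0.1636, 0.2175, 0.1879], E[r] = 0.6990, γ^t·E[r] = 0.057564, running G = 2.462097

G = 2.4621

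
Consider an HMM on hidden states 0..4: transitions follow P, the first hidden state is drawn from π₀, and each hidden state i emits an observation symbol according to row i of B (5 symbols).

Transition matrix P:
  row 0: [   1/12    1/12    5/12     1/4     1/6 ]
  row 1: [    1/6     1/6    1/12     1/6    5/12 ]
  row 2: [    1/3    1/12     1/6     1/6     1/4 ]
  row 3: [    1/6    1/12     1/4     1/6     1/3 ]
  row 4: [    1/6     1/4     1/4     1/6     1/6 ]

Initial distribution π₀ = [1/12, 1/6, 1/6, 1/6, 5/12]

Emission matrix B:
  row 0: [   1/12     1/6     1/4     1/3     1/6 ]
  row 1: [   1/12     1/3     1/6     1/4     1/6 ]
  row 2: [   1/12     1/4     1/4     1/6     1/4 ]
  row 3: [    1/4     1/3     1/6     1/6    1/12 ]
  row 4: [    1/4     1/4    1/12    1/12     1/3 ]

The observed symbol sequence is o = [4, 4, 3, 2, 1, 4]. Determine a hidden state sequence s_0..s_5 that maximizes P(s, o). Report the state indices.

t=0: δ = [1.389e-02, 2.778e-02, 4.167e-02, 1.389e-02, 1.389e-01]  (obs o_0=4)
t=1: δ = [3.858e-03, 5.787e-03, 8.681e-03, 1.929e-03, 7.716e-03]  ψ = [4, 4, 4, 4, 4]  (obs o_1=4)
t=2: δ = [9.645e-04, 4.823e-04, 3.215e-04, 2.411e-04, 2.009e-04]  ψ = [2, 4, 4, 2, 1]  (obs o_2=3)
t=3: δ = [2.679e-05, 1.340e-05, 1.005e-04, 4.019e-05, 1.674e-05]  ψ = [2, 0, 0, 0, 1]  (obs o_3=2)
t=4: δ = [5.582e-06, 2.791e-06, 4.186e-06, 5.582e-06, 6.279e-06]  ψ = [2, 2, 2, 2, 2]  (obs o_4=1)
t=5: δ = [2.326e-07, 2.616e-07, 5.814e-07, 1.163e-07, 6.202e-07]  ψ = [2, 4, 0, 0, 3]  (obs o_5=4)
backtrack: best end state = 4; path = [4, 2, 0, 2, 3, 4]

path = [4, 2, 0, 2, 3, 4]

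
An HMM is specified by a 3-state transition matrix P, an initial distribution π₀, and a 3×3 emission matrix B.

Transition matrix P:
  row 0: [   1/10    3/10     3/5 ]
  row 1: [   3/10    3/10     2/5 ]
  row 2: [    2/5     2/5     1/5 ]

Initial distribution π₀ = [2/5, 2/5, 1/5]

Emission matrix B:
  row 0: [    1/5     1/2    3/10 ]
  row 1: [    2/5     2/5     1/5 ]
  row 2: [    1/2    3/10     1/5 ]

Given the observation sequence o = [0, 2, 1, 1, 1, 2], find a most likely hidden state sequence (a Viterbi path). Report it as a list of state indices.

path = [1, 0, 2, 0, 2, 0]

t=0: δ = [8.000e-02, 1.600e-01, 1.000e-01]  (obs o_0=0)
t=1: δ = [1.440e-02, 9.600e-03, 1.280e-02]  ψ = [1, 1, 1]  (obs o_1=2)
t=2: δ = [2.560e-03, 2.048e-03, 2.592e-03]  ψ = [2, 2, 0]  (obs o_2=1)
t=3: δ = [5.184e-04, 4.147e-04, 4.608e-04]  ψ = [2, 2, 0]  (obs o_3=1)
t=4: δ = [9.216e-05, 7.373e-05, 9.331e-05]  ψ = [2, 2, 0]  (obs o_4=1)
t=5: δ = [1.120e-05, 7.465e-06, 1.106e-05]  ψ = [2, 2, 0]  (obs o_5=2)
backtrack: best end state = 0; path = [1, 0, 2, 0, 2, 0]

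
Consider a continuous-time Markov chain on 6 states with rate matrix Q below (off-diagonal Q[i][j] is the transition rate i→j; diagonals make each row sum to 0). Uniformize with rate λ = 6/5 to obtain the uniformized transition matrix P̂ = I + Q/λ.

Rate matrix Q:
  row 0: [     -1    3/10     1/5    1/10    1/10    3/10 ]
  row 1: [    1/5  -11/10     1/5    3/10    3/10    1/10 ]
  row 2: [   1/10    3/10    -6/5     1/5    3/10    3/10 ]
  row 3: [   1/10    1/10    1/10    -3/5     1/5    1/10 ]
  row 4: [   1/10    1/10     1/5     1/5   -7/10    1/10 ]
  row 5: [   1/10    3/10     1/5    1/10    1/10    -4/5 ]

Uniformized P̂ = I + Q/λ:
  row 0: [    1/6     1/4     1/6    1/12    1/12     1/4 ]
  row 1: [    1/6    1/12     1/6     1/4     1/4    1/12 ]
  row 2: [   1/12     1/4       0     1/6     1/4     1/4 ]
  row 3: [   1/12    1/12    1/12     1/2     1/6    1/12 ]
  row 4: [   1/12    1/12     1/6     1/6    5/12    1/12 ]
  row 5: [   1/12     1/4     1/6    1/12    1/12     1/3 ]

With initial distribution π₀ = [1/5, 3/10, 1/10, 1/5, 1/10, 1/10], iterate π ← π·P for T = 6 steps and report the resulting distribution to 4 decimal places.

π = [0.1044, 0.1488, 0.1261, 0.2352, 0.2231, 0.1624]

t=0: π = [0.2000, 0.3000, 0.1000, 0.2000, 0.1000, 0.1000]
t=1: π = [0.1250, 0.1500, 0.1333, 0.2333, 0.2000, 0.1583]
t=2: π = [0.1063, 0.1528, 0.1250, 0.2333, 0.2167, 0.1660]
t=3: π = [0.1049, 0.1495, 0.1264, 0.2345, 0.2213, 0.1634]
t=4: π = [0.1045, 0.1491, 0.1261, 0.2349, 0.2226, 0.1627]
t=5: π = [0.1045, 0.1489, 0.1261, 0.2351, 0.2230, 0.1624]
t=6: π = [0.1044, 0.1488, 0.1261, 0.2352, 0.2231, 0.1624]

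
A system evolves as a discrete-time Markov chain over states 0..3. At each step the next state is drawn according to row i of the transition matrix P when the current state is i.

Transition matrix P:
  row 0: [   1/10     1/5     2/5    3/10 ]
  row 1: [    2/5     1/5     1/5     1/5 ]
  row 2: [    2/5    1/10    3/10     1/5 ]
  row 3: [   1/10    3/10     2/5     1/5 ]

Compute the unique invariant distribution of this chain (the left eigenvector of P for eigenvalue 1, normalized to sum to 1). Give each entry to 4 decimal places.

π = [0.2556, 0.1896, 0.3292, 0.2256]

Balance equations π_j = Σ_i π_i·P[i][j]:
  π_0 = 1/10·π_0 + 2/5·π_1 + 2/5·π_2 + 1/10·π_3
  π_1 = 1/5·π_0 + 1/5·π_1 + 1/10·π_2 + 3/10·π_3
  π_2 = 2/5·π_0 + 1/5·π_1 + 3/10·π_2 + 2/5·π_3
  normalize: π_0 + π_1 + π_2 + π_3 = 1
Solving the linear system gives exactly π = [34/133, 227/1197, 394/1197, 30/133].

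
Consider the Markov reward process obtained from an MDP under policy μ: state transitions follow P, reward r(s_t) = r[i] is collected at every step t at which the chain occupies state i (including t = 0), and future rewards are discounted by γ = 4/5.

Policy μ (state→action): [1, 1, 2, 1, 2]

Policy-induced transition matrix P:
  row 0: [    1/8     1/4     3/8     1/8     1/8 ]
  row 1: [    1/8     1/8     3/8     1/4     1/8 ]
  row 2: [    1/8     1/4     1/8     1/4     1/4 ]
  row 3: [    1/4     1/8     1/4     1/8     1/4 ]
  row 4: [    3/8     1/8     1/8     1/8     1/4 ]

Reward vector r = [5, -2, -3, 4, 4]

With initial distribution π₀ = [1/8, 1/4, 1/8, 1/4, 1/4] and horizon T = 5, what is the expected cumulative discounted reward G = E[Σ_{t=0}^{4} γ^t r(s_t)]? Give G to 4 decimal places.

t=0: π = [0.1250, 0.2500, 0.1250, 0.2500, 0.2500], E[r] = 1.7500, γ^t·E[r] = 1.750000, running G = 1.750000
t=1: π = [0.2188, 0.1563, 0.2500, 0.1719, 0.2031], E[r] = 1.5313, γ^t·E[r] = 1.225000, running G = 2.975000
t=2: π = [0.1973, 0.1836, 0.2402, 0.1758, 0.2031], E[r] = 1.4141, γ^t·E[r] = 0.905000, running G = 3.880000
t=3: π = [0.1978, 0.1797, 0.2422, 0.1780, 0.2024], E[r] = 1.4243, γ^t·E[r] = 0.729250, running G = 4.609250
t=4: π = [0.1978, 0.1800, 0.2416, 0.1777, 0.2028], E[r] = 1.4266, γ^t·E[r] = 0.584350, running G = 5.193600

G = 5.1936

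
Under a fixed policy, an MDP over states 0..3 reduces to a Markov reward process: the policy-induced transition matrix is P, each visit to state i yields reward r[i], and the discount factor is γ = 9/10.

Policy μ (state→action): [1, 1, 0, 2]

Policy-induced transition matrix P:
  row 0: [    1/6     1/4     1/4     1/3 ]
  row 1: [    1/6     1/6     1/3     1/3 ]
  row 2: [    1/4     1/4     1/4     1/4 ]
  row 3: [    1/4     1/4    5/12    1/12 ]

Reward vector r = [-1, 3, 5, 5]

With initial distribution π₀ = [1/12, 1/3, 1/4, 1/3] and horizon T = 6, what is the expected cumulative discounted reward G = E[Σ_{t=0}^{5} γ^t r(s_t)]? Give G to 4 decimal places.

G = 15.8496

t=0: π = [0.0833, 0.3333, 0.2500, 0.3333], E[r] = 3.8333, γ^t·E[r] = 3.833333, running G = 3.833333
t=1: π = [0.2153, 0.2222, 0.3333, 0.2292], E[r] = 3.2639, γ^t·E[r] = 2.937500, running G = 6.770833
t=2: π = [0.2135, 0.2315, 0.3067, 0.2483], E[r] = 3.2558, γ^t·E[r] = 2.637188, running G = 9.408021
t=3: π = [0.2129, 0.2307, 0.3107, 0.2457], E[r] = 3.2611, γ^t·E[r] = 2.377336, running G = 11.785357
t=4: π = [0.2130, 0.2308, 0.3102, 0.2460], E[r] = 3.2603, γ^t·E[r] = 2.139059, running G = 13.924416
t=5: π = [0.2130, 0.2308, 0.3102, 0.2460], E[r] = 3.2604, γ^t·E[r] = 1.925213, running G = 15.849629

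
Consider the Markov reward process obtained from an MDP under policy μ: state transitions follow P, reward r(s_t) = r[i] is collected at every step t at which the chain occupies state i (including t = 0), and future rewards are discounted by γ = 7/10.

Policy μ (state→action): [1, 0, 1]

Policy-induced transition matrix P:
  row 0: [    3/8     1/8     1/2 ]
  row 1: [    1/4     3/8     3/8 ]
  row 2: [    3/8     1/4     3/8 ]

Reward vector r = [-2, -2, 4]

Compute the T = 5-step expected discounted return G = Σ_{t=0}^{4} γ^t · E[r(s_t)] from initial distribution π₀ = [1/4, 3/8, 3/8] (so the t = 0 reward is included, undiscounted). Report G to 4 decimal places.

G = 1.0951

t=0: π = [0.2500, 0.3750, 0.3750], E[r] = 0.2500, γ^t·E[r] = 0.250000, running G = 0.250000
t=1: π = [0.3281, 0.2656, 0.4063], E[r] = 0.4375, γ^t·E[r] = 0.306250, running G = 0.556250
t=2: π = [0.3418, 0.2422, 0.4160], E[r] = 0.4961, γ^t·E[r] = 0.243086, running G = 0.799336
t=3: π = [0.3447, 0.2375, 0.4177], E[r] = 0.5063, γ^t·E[r] = 0.173677, running G = 0.973013
t=4: π = [0.3453, 0.2366, 0.4181], E[r] = 0.5085, γ^t·E[r] = 0.122102, running G = 1.095115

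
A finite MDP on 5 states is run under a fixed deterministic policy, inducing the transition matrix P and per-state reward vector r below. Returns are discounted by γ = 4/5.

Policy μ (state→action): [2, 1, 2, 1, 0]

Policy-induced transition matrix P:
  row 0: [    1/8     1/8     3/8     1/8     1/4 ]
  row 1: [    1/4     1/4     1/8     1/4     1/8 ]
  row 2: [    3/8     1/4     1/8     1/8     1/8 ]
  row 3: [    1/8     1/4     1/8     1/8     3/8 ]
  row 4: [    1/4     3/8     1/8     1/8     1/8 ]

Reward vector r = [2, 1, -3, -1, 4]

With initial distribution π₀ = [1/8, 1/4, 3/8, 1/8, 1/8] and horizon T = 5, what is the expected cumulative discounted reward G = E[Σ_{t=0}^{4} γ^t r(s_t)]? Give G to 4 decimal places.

G = 1.6010

t=0: π = [0.1250, 0.2500, 0.3750, 0.1250, 0.1250], E[r] = -0.2500, γ^t·E[r] = -0.250000, running G = -0.250000
t=1: π = [0.2656, 0.2500, 0.1563, 0.1563, 0.1719], E[r] = 0.8438, γ^t·E[r] = 0.675000, running G = 0.425000
t=2: π = [0.2168, 0.2383, 0.1914, 0.1563, 0.1973], E[r] = 0.7305, γ^t·E[r] = 0.467500, running G = 0.892500
t=3: π = [0.2273, 0.2476, 0.1792, 0.1548, 0.1912], E[r] = 0.7744, γ^t·E[r] = 0.396500, running G = 1.289000
t=4: π = [0.2246, 0.2455, 0.1818, 0.1559, 0.1921], E[r] = 0.7618, γ^t·E[r] = 0.312025, running G = 1.601025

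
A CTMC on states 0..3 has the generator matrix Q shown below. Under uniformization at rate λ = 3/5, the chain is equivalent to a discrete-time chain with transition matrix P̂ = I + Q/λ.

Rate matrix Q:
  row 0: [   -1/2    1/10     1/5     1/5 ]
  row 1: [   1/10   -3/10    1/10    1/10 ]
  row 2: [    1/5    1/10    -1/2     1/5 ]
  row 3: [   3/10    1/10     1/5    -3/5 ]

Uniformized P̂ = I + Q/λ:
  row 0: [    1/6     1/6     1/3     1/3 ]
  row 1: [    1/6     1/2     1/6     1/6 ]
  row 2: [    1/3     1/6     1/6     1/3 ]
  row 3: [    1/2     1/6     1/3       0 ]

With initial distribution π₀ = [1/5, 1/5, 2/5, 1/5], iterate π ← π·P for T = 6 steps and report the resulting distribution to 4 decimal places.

t=0: π = [0.2000, 0.2000, 0.4000, 0.2000]
t=1: π = [0.3000, 0.2333, 0.2333, 0.2333]
t=2: π = [0.2833, 0.2444, 0.2556, 0.2167]
t=3: π = [0.2815, 0.2481, 0.2500, 0.2204]
t=4: π = [0.2818, 0.2494, 0.2503, 0.2185]
t=5: π = [0.2812, 0.2498, 0.2501, 0.2189]
t=6: π = [0.2813, 0.2499, 0.2500, 0.2187]

π = [0.2813, 0.2499, 0.2500, 0.2187]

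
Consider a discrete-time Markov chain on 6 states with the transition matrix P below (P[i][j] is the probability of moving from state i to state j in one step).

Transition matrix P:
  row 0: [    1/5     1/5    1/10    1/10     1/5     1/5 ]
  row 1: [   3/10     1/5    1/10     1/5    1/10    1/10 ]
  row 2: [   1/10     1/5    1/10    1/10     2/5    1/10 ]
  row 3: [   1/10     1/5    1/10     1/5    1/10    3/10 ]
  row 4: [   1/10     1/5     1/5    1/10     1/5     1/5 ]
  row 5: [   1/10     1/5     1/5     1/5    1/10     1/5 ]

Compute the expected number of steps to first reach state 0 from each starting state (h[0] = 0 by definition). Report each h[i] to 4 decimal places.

First-step conditioning: h[0] = 0; for i ≠ 0, h[i] = 1 + Σ_k P[i][k]·h[k].
  h[1] = 1 + 1/5·h[1] + 1/10·h[2] + 1/5·h[3] + 1/10·h[4] + 1/10·h[5]
  h[2] = 1 + 1/5·h[1] + 1/10·h[2] + 1/10·h[3] + 2/5·h[4] + 1/10·h[5]
  h[3] = 1 + 1/5·h[1] + 1/10·h[2] + 1/5·h[3] + 1/10·h[4] + 3/10·h[5]
  h[4] = 1 + 1/5·h[1] + 1/5·h[2] + 1/10·h[3] + 1/5·h[4] + 1/5·h[5]
  h[5] = 1 + 1/5·h[1] + 1/5·h[2] + 1/5·h[3] + 1/10·h[4] + 1/5·h[5]
Solving the 5×5 linear system over states ≠ 0 gives exactly h = [0, 40/7, 50/7, 50/7, 50/7, 50/7] (h[0] = 0 is the target).

h = [0.0000, 5.7143, 7.1429, 7.1429, 7.1429, 7.1429]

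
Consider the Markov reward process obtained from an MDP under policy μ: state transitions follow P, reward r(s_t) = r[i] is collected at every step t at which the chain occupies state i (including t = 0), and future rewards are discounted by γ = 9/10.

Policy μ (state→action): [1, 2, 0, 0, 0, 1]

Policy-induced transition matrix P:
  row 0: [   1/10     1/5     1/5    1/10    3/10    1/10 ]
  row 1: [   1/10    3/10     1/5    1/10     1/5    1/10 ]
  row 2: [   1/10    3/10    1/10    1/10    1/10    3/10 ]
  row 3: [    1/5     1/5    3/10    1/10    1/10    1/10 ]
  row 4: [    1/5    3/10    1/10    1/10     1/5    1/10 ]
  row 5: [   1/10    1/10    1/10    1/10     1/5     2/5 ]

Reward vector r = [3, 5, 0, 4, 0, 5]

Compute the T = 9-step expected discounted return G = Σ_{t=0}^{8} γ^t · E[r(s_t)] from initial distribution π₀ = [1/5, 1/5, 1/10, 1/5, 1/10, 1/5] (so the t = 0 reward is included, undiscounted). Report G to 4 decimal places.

t=0: π = [0.2000, 0.2000, 0.1000, 0.2000, 0.1000, 0.2000], E[r] = 3.4000, γ^t·E[r] = 3.400000, running G = 3.400000
t=1: π = [0.1300, 0.2200, 0.1800, 0.1000, 0.1900, 0.1800], E[r] = 2.7900, γ^t·E[r] = 2.511000, running G = 5.911000
t=2: π = [0.1290, 0.2410, 0.1550, 0.1000, 0.1850, 0.1900], E[r] = 2.9420, γ^t·E[r] = 2.383020, running G = 8.294020
t=3: π = [0.1285, 0.2391, 0.1570, 0.1000, 0.1874, 0.1880], E[r] = 2.9210, γ^t·E[r] = 2.129409, running G = 10.423429
t=4: π = [0.1287, 0.2396, 0.1568, 0.1000, 0.1872, 0.1878], E[r] = 2.9230, γ^t·E[r] = 1.917761, running G = 12.341190
t=5: π = [0.1287, 0.2396, 0.1568, 0.1000, 0.1872, 0.1877], E[r] = 2.9224, γ^t·E[r] = 1.725669, running G = 14.066858
t=6: π = [0.1287, 0.2396, 0.1568, 0.1000, 0.1872, 0.1877], E[r] = 2.9225, γ^t·E[r] = 1.553124, running G = 15.619982
t=7: π = [0.1287, 0.2396, 0.1568, 0.1000, 0.1872, 0.1877], E[r] = 2.9225, γ^t·E[r] = 1.397804, running G = 17.017787
t=8: π = [0.1287, 0.2396, 0.1568, 0.1000, 0.1872, 0.1877], E[r] = 2.9225, γ^t·E[r] = 1.258024, running G = 18.275811

G = 18.2758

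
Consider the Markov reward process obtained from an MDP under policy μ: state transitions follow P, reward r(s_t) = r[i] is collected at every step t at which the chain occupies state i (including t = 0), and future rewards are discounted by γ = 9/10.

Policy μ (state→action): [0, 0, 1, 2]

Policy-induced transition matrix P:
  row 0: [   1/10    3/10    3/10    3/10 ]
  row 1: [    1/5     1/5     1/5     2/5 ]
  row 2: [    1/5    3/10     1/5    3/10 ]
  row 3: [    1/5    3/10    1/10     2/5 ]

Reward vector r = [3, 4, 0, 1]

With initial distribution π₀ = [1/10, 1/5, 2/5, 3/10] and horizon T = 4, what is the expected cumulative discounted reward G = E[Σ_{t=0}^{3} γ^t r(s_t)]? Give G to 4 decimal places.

G = 6.3094

t=0: π = [0.1000, 0.2000, 0.4000, 0.3000], E[r] = 1.4000, γ^t·E[r] = 1.400000, running G = 1.400000
t=1: π = [0.1900, 0.2800, 0.1800, 0.3500], E[r] = 2.0400, γ^t·E[r] = 1.836000, running G = 3.236000
t=2: π = [0.1810, 0.2720, 0.1840, 0.3630], E[r] = 1.9940, γ^t·E[r] = 1.615140, running G = 4.851140
t=3: π = [0.1819, 0.2728, 0.1818, 0.3635], E[r] = 2.0004, γ^t·E[r] = 1.458292, running G = 6.309432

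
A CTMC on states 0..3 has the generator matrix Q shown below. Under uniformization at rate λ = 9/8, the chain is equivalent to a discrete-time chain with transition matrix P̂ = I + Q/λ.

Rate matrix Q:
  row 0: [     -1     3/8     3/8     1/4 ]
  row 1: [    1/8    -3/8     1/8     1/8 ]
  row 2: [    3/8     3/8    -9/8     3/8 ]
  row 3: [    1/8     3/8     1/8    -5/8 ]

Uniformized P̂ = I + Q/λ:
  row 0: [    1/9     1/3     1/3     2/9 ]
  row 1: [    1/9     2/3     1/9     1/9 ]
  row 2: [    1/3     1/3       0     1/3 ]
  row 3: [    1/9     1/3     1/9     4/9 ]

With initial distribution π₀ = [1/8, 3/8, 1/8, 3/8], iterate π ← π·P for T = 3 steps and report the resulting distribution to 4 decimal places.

t=0: π = [0.1250, 0.3750, 0.1250, 0.3750]
t=1: π = [0.1389, 0.4583, 0.1250, 0.2778]
t=2: π = [0.1389, 0.4861, 0.1281, 0.2469]
t=3: π = [0.1396, 0.4954, 0.1277, 0.2373]

π = [0.1396, 0.4954, 0.1277, 0.2373]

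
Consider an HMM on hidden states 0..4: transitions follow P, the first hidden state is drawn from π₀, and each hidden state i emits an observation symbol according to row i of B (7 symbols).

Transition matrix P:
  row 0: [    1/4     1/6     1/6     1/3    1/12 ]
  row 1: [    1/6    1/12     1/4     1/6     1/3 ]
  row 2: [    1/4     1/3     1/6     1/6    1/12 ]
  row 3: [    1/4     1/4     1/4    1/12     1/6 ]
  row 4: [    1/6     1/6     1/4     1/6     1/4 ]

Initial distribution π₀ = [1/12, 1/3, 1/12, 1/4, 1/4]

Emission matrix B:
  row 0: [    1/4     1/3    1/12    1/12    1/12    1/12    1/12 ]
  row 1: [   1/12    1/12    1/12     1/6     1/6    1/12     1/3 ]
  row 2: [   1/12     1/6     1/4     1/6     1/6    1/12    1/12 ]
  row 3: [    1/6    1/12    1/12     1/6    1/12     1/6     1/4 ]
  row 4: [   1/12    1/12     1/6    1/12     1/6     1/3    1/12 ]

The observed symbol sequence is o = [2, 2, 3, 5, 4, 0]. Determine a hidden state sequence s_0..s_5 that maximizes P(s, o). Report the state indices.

path = [4, 2, 1, 4, 2, 0]

t=0: δ = [6.944e-03, 2.778e-02, 2.083e-02, 2.083e-02, 4.167e-02]  (obs o_0=2)
t=1: δ = [5.787e-04, 5.787e-04, 2.604e-03, 5.787e-04, 1.736e-03]  ψ = [4, 2, 4, 4, 4]  (obs o_1=2)
t=2: δ = [5.425e-05, 1.447e-04, 7.234e-05, 7.234e-05, 3.617e-05]  ψ = [2, 2, 2, 2, 4]  (obs o_2=3)
t=3: δ = [2.009e-06, 2.009e-06, 3.014e-06, 4.019e-06, 1.608e-05]  ψ = [1, 2, 1, 1, 1]  (obs o_3=5)
t=4: δ = [2.233e-07, 4.465e-07, 6.698e-07, 2.233e-07, 6.698e-07]  ψ = [4, 4, 4, 4, 4]  (obs o_4=4)
t=5: δ = [4.186e-08, 1.861e-08, 1.395e-08, 1.861e-08, 1.395e-08]  ψ = [2, 2, 4, 2, 4]  (obs o_5=0)
backtrack: best end state = 0; path = [4, 2, 1, 4, 2, 0]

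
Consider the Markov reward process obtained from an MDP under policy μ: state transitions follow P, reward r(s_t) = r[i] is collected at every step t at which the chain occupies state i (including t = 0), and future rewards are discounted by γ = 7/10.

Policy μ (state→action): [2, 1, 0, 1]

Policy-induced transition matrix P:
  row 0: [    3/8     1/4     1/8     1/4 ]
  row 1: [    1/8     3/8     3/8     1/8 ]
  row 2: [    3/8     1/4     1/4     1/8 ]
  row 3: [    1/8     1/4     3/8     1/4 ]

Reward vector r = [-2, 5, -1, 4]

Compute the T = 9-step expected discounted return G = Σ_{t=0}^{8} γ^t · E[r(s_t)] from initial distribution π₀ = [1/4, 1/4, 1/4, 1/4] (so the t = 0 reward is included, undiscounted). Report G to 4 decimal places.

G = 4.4910

t=0: π = [0.2500, 0.2500, 0.2500, 0.2500], E[r] = 1.5000, γ^t·E[r] = 1.500000, running G = 1.500000
t=1: π = [0.2500, 0.2813, 0.2813, 0.1875], E[r] = 1.3750, γ^t·E[r] = 0.962500, running G = 2.462500
t=2: π = [0.2578, 0.2852, 0.2773, 0.1797], E[r] = 1.3516, γ^t·E[r] = 0.662266, running G = 3.124766
t=3: π = [0.2588, 0.2856, 0.2759, 0.1797], E[r] = 1.3535, γ^t·E[r] = 0.464256, running G = 3.589021
t=4: π = [0.2587, 0.2857, 0.2758, 0.1798], E[r] = 1.3546, γ^t·E[r] = 0.325243, running G = 3.914264
t=5: π = [0.2586, 0.2857, 0.2759, 0.1798], E[r] = 1.3547, γ^t·E[r] = 0.227685, running G = 4.141950
t=6: π = [0.2586, 0.2857, 0.2759, 0.1798], E[r] = 1.3547, γ^t·E[r] = 0.159377, running G = 4.301327
t=7: π = [0.2586, 0.2857, 0.2759, 0.1798], E[r] = 1.3547, γ^t·E[r] = 0.111564, running G = 4.412891
t=8: π = [0.2586, 0.2857, 0.2759, 0.1798], E[r] = 1.3547, γ^t·E[r] = 0.078095, running G = 4.490985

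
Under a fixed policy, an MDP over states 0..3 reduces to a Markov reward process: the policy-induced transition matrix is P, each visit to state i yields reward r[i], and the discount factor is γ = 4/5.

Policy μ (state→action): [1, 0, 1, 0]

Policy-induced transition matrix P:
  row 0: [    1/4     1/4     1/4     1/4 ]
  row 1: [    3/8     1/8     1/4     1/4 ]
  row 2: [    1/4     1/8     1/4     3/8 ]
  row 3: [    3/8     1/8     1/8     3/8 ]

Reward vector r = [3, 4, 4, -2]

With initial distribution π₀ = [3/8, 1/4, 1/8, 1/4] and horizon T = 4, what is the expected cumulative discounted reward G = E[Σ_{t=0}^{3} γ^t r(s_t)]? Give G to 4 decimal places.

G = 5.7239

t=0: π = [0.3750, 0.2500, 0.1250, 0.2500], E[r] = 2.1250, γ^t·E[r] = 2.125000, running G = 2.125000
t=1: π = [0.3125, 0.1719, 0.2188, 0.2969], E[r] = 1.9063, γ^t·E[r] = 1.525000, running G = 3.650000
t=2: π = [0.3086, 0.1641, 0.2129, 0.3145], E[r] = 1.8047, γ^t·E[r] = 1.155000, running G = 4.805000
t=3: π = [0.3098, 0.1636, 0.2107, 0.3159], E[r] = 1.7947, γ^t·E[r] = 0.918875, running G = 5.723875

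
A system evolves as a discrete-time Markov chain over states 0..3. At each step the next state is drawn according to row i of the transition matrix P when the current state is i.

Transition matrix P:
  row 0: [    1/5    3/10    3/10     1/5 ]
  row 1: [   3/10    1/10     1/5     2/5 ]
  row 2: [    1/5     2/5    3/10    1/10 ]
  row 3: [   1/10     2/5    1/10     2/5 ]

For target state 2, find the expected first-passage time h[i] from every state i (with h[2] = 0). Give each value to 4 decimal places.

h = [4.7959, 5.4082, 0.0000, 6.0714]

First-step conditioning: h[2] = 0; for i ≠ 2, h[i] = 1 + Σ_k P[i][k]·h[k].
  h[0] = 1 + 1/5·h[0] + 3/10·h[1] + 1/5·h[3]
  h[1] = 1 + 3/10·h[0] + 1/10·h[1] + 2/5·h[3]
  h[3] = 1 + 1/10·h[0] + 2/5·h[1] + 2/5·h[3]
Solving the 3×3 linear system over states ≠ 2 gives exactly h = [235/49, 265/49, 0, 85/14] (h[2] = 0 is the target).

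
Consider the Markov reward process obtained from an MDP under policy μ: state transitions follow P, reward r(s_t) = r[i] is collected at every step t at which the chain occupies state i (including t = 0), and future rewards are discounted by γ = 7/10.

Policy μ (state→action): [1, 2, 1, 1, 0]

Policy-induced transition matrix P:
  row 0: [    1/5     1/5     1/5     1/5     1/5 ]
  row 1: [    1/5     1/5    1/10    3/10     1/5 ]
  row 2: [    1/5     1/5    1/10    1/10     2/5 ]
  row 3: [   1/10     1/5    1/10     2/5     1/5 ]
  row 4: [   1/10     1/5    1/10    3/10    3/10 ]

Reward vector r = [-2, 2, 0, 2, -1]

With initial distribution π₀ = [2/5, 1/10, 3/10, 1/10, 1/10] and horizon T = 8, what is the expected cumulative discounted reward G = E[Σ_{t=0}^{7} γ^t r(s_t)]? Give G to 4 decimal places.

t=0: π = [0.4000, 0.1000, 0.3000, 0.1000, 0.1000], E[r] = -0.5000, γ^t·E[r] = -0.500000, running G = -0.500000
t=1: π = [0.1800, 0.2000, 0.1400, 0.2100, 0.2700], E[r] = 0.1900, γ^t·E[r] = 0.133000, running G = -0.367000
t=2: π = [0.1520, 0.2000, 0.1180, 0.2750, 0.2550], E[r] = 0.3910, γ^t·E[r] = 0.191590, running G = -0.175410
t=3: π = [0.1470, 0.2000, 0.1152, 0.2887, 0.2491], E[r] = 0.4343, γ^t·E[r] = 0.148965, running G = -0.026445
t=4: π = [0.1462, 0.2000, 0.1147, 0.2911, 0.2480], E[r] = 0.4419, γ^t·E[r] = 0.106093, running G = 0.079648
t=5: π = [0.1461, 0.2000, 0.1146, 0.2916, 0.2477], E[r] = 0.4432, γ^t·E[r] = 0.074486, running G = 0.154134
t=6: π = [0.1461, 0.2000, 0.1146, 0.2916, 0.2477], E[r] = 0.4434, γ^t·E[r] = 0.052166, running G = 0.206299
t=7: π = [0.1461, 0.2000, 0.1146, 0.2916, 0.2477], E[r] = 0.4434, γ^t·E[r] = 0.036519, running G = 0.242819

G = 0.2428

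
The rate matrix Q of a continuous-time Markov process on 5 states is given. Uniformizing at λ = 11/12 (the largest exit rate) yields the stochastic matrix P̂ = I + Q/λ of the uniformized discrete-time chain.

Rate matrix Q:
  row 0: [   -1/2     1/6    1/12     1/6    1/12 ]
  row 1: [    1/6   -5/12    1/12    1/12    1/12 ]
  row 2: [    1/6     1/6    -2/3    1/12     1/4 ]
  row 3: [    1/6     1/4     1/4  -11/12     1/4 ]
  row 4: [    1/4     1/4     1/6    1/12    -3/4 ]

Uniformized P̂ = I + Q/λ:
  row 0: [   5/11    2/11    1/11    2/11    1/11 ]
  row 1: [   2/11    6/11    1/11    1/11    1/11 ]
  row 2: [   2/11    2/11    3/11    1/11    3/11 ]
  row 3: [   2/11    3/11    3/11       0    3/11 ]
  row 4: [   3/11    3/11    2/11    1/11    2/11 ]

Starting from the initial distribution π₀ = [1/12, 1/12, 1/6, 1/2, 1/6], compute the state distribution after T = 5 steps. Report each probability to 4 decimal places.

π = [0.2690, 0.3220, 0.1516, 0.1058, 0.1516]

t=0: π = [0.0833, 0.0833, 0.1667, 0.5000, 0.1667]
t=1: π = [0.2197, 0.2727, 0.2273, 0.0530, 0.2273]
t=2: π = [0.2624, 0.3065, 0.1625, 0.1061, 0.1625]
t=3: π = [0.2682, 0.3177, 0.1545, 0.1051, 0.1545]
t=4: π = [0.2690, 0.3209, 0.1522, 0.1057, 0.1522]
t=5: π = [0.2690, 0.3220, 0.1516, 0.1058, 0.1516]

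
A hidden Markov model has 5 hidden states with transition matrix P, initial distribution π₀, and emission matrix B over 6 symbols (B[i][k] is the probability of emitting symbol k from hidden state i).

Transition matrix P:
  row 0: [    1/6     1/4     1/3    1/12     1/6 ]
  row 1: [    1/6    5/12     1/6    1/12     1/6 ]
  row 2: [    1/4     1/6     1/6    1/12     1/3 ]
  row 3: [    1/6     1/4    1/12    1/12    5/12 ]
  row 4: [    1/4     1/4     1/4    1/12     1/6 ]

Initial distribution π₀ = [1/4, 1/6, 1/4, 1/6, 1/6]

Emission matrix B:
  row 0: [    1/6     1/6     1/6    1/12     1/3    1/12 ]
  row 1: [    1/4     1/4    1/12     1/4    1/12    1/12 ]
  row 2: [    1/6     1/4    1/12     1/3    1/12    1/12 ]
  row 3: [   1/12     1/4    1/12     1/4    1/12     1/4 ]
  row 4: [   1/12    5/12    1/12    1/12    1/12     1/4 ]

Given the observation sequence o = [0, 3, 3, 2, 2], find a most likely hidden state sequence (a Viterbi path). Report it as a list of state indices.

t=0: δ = [4.167e-02, 4.167e-02, 4.167e-02, 1.389e-02, 1.389e-02]  (obs o_0=0)
t=1: δ = [8.681e-04, 4.340e-03, 4.630e-03, 8.681e-04, 1.157e-03]  ψ = [2, 1, 0, 0, 2]  (obs o_1=3)
t=2: δ = [9.645e-05, 4.521e-04, 2.572e-04, 9.645e-05, 1.286e-04]  ψ = [2, 1, 2, 2, 2]  (obs o_2=3)
t=3: δ = [1.256e-05, 1.570e-05, 6.279e-06, 3.140e-06, 7.144e-06]  ψ = [1, 1, 1, 1, 2]  (obs o_3=2)
t=4: δ = [4.361e-07, 5.451e-07, 3.489e-07, 1.090e-07, 2.180e-07]  ψ = [1, 1, 0, 1, 1]  (obs o_4=2)
backtrack: best end state = 1; path = [1, 1, 1, 1, 1]

path = [1, 1, 1, 1, 1]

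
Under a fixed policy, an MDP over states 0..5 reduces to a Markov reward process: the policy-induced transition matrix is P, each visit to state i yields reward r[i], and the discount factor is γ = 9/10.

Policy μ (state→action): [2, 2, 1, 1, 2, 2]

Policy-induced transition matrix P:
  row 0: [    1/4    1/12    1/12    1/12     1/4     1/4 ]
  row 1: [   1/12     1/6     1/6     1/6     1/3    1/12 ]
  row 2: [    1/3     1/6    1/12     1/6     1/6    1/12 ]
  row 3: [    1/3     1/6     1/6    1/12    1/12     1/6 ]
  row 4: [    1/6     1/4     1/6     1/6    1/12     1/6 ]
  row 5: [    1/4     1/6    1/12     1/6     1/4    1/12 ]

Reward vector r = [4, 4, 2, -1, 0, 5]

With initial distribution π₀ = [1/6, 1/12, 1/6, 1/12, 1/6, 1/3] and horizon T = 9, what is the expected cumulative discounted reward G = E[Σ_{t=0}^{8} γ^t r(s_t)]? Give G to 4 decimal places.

G = 15.3225

t=0: π = [0.1667, 0.0833, 0.1667, 0.0833, 0.1667, 0.3333], E[r] = 2.9167, γ^t·E[r] = 2.916667, running G = 2.916667
t=1: π = [0.2431, 0.1667, 0.1111, 0.1458, 0.2014, 0.1319], E[r] = 2.3750, γ^t·E[r] = 2.137500, running G = 5.054167
t=2: π = [0.2269, 0.1632, 0.1262, 0.1343, 0.1968, 0.1528], E[r] = 2.4421, γ^t·E[r] = 1.978125, running G = 7.032292
t=3: π = [0.2281, 0.1642, 0.1245, 0.1366, 0.1979, 0.1487], E[r] = 2.4252, γ^t·E[r] = 1.767938, running G = 8.800229
t=4: π = [0.2279, 0.1642, 0.1249, 0.1363, 0.1976, 0.1492], E[r] = 2.4278, γ^t·E[r] = 1.592910, running G = 10.393140
t=5: π = [0.2279, 0.1641, 0.1248, 0.1363, 0.1976, 0.1491], E[r] = 2.4273, γ^t·E[r] = 1.433325, running G = 11.826465
t=6: π = [0.2279, 0.1641, 0.1248, 0.1363, 0.1976, 0.1492], E[r] = 2.4274, γ^t·E[r] = 1.290044, running G = 13.116509
t=7: π = [0.2279, 0.1641, 0.1248, 0.1363, 0.1976, 0.1492], E[r] = 2.4274, γ^t·E[r] = 1.161031, running G = 14.277540
t=8: π = [0.2279, 0.1641, 0.1248, 0.1363, 0.1976, 0.1492], E[r] = 2.4274, γ^t·E[r] = 1.044930, running G = 15.322470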